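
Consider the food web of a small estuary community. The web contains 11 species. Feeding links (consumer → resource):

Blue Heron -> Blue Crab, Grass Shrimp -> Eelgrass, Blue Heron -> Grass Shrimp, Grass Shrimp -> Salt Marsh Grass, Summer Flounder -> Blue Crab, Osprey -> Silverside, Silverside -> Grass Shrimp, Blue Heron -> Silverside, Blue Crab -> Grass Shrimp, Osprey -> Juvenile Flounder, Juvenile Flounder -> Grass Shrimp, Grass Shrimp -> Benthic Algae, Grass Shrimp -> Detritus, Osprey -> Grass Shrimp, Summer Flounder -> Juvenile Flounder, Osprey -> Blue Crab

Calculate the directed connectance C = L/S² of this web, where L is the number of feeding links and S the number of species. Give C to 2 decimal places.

The web has S = 11 species and L = 16 feeding links.
C = L / S² = 16 / 121 = 0.1322 ≈ 0.13.

C = 0.13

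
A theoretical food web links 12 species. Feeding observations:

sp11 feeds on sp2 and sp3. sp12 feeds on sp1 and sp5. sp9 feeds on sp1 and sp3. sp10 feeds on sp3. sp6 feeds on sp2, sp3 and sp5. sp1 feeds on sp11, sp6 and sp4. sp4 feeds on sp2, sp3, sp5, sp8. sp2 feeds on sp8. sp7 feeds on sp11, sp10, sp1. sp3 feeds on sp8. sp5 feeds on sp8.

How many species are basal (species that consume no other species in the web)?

1

Basal species (no prey listed): sp8.
Count: 1.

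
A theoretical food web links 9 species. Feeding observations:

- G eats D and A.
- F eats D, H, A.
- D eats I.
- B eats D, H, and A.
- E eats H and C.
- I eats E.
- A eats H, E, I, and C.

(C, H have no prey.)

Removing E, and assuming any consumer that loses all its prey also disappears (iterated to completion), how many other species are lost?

2

Remove E.
Round 1: I (all prey gone) → extinct.
Round 2: D (all prey gone) → extinct.
No further losses. Total secondary extinctions: 2.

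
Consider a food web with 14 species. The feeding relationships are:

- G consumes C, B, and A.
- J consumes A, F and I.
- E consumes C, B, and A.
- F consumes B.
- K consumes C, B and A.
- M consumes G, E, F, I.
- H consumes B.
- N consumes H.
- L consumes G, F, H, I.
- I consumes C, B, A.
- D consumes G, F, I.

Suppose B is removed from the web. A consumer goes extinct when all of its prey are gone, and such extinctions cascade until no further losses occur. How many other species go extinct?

Remove B.
Round 1: H (all prey gone), F (all prey gone) → extinct.
Round 2: N (all prey gone) → extinct.
No further losses. Total secondary extinctions: 3.

3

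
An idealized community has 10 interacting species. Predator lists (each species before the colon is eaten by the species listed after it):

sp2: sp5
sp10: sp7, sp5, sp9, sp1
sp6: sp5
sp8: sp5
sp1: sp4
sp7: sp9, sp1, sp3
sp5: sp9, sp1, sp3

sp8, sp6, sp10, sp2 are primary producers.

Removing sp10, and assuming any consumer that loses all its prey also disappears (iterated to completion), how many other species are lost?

1

Remove sp10.
Round 1: sp7 (all prey gone) → extinct.
No further losses. Total secondary extinctions: 1.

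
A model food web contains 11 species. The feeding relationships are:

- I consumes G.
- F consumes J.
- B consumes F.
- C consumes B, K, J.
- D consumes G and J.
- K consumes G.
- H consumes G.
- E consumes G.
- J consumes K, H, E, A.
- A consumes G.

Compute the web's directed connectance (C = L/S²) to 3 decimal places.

C = 0.132

The web has S = 11 species and L = 16 feeding links.
C = L / S² = 16 / 121 = 0.1322 ≈ 0.132.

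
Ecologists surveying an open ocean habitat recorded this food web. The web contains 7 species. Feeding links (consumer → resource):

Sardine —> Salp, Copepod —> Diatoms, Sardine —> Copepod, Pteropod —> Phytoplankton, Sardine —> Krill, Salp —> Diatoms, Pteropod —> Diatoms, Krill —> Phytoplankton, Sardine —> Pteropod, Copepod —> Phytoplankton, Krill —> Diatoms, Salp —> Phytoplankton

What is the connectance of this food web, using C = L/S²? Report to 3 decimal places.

C = 0.245

The web has S = 7 species and L = 12 feeding links.
C = L / S² = 12 / 49 = 0.2449 ≈ 0.245.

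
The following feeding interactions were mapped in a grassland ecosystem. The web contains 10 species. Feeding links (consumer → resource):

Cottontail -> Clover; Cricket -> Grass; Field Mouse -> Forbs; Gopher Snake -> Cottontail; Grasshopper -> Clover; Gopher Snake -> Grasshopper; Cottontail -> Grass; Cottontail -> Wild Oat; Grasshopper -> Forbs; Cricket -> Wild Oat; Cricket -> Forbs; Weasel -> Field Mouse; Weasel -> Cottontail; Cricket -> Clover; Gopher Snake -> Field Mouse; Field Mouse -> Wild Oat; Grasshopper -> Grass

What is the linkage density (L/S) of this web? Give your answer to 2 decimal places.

L/S = 1.70

There are L = 17 links among S = 10 species.
L/S = 17/10 = 1.7000 ≈ 1.70.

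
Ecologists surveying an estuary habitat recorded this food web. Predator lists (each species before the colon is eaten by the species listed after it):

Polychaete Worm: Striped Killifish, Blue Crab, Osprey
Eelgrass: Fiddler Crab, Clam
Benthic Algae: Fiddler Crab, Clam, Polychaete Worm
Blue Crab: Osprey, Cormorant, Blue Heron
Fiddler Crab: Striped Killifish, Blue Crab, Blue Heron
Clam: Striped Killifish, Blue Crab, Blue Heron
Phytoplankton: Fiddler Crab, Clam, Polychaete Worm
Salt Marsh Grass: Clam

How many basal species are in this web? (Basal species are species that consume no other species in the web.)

4

Basal species (no prey listed): Benthic Algae, Salt Marsh Grass, Eelgrass, Phytoplankton.
Count: 4.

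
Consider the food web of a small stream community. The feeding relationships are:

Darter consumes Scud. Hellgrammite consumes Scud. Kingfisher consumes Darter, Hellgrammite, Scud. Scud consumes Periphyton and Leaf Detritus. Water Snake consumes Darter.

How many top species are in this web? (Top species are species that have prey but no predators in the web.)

2

Top species (has prey, but nothing eats it): Kingfisher, Water Snake.
Count: 2.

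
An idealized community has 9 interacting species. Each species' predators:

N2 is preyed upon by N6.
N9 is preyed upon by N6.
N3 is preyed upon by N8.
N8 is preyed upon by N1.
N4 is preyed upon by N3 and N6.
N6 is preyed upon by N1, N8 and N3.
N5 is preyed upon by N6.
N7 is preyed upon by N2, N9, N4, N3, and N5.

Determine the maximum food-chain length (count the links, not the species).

5 links

One longest chain: N7 → N2 → N6 → N3 → N8 → N1.
It has 6 species and 5 links.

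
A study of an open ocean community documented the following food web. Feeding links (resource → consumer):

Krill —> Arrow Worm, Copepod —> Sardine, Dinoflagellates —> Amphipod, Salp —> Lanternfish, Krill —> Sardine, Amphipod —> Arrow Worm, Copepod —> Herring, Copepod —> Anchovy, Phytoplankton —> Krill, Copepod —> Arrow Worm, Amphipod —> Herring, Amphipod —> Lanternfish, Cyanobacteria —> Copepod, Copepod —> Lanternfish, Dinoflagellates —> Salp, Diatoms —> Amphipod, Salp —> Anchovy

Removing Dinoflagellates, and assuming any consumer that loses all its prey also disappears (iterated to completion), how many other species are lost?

1

Remove Dinoflagellates.
Round 1: Salp (all prey gone) → extinct.
No further losses. Total secondary extinctions: 1.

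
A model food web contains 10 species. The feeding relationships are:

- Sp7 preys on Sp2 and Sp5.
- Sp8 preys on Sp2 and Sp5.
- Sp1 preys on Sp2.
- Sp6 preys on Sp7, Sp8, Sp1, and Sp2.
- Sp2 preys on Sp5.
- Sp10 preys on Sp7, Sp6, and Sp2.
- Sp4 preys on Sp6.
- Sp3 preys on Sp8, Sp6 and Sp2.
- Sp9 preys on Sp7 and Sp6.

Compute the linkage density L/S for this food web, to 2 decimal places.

L/S = 1.90

There are L = 19 links among S = 10 species.
L/S = 19/10 = 1.9000 ≈ 1.90.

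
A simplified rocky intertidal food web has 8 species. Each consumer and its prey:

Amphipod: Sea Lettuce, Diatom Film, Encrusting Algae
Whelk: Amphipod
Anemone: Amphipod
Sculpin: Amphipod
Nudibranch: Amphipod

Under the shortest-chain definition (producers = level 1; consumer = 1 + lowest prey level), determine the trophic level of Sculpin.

Sea Lettuce is a producer → level 1.
Amphipod eats Sea Lettuce → level 2.
Sculpin eats Amphipod → level 3.
No prey of Sculpin is below level 2, so 3 is the minimum.

Trophic level 3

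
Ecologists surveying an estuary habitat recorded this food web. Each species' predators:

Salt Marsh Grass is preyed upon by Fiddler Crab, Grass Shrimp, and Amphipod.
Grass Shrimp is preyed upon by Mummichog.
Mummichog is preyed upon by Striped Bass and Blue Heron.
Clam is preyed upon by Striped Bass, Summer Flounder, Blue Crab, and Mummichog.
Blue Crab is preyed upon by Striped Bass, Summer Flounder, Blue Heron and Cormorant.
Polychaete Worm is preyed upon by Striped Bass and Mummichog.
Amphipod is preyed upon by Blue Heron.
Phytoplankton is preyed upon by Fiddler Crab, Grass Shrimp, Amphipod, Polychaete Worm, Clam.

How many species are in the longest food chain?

4 species

One longest chain: Phytoplankton → Clam → Blue Crab → Summer Flounder.
It has 4 species and 3 links.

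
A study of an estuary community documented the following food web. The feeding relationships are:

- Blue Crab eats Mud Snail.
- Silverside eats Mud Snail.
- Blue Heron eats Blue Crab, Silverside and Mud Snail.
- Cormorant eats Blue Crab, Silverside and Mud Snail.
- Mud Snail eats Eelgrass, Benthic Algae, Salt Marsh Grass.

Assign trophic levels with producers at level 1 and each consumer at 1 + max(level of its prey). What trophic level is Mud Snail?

Salt Marsh Grass is a producer → level 1.
Mud Snail eats Salt Marsh Grass (level 1); other prey at levels: Benthic Algae 1, Eelgrass 1 → level 2.

Trophic level 2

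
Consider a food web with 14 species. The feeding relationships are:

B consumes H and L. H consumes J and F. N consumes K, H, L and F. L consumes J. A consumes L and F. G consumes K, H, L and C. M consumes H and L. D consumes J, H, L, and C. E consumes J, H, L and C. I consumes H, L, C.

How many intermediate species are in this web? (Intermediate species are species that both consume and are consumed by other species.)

2

Intermediate species (has both prey and predators): H, L.
Count: 2.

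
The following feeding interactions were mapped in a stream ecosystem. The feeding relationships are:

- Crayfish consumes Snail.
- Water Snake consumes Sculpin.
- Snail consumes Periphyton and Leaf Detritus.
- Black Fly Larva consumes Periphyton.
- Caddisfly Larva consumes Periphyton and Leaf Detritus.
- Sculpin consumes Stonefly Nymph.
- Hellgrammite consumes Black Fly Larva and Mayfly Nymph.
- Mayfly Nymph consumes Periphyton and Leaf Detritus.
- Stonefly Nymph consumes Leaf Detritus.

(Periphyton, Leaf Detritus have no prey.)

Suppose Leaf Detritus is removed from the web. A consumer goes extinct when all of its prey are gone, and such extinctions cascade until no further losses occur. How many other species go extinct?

3

Remove Leaf Detritus.
Round 1: Stonefly Nymph (all prey gone) → extinct.
Round 2: Sculpin (all prey gone) → extinct.
Round 3: Water Snake (all prey gone) → extinct.
No further losses. Total secondary extinctions: 3.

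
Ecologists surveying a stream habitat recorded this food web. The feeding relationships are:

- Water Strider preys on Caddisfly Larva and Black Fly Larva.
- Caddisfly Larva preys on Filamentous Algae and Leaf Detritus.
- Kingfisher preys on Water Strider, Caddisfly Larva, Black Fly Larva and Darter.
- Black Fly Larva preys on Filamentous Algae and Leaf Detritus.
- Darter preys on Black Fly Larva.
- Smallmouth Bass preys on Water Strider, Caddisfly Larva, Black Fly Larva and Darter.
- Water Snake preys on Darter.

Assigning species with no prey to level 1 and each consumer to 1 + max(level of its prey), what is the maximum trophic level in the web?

Basal resources (level 1): Filamentous Algae, Leaf Detritus.
Filamentous Algae → Black Fly Larva → Darter → Smallmouth Bass gives Smallmouth Bass level 4.
No species has a prey at level 4, so no species reaches level 5.

4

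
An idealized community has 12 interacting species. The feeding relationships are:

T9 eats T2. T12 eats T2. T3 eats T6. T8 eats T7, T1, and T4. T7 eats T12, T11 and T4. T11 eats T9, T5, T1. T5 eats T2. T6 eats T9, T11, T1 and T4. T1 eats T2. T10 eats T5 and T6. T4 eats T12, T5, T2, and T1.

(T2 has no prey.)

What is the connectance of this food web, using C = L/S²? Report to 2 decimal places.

C = 0.17

The web has S = 12 species and L = 24 feeding links.
C = L / S² = 24 / 144 = 0.1667 ≈ 0.17.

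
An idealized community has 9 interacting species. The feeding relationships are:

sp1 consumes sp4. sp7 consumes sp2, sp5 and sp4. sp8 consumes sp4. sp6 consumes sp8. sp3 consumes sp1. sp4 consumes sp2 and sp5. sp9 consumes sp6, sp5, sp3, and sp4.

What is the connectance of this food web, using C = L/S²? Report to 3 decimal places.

The web has S = 9 species and L = 13 feeding links.
C = L / S² = 13 / 81 = 0.1605 ≈ 0.160.

C = 0.160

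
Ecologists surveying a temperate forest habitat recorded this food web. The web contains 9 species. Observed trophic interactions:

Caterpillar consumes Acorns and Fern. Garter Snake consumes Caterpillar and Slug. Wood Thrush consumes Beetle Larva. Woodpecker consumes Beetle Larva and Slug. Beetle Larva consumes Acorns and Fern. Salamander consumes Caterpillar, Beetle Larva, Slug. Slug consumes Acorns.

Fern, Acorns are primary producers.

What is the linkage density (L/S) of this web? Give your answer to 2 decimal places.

L/S = 1.44

There are L = 13 links among S = 9 species.
L/S = 13/9 = 1.4444 ≈ 1.44.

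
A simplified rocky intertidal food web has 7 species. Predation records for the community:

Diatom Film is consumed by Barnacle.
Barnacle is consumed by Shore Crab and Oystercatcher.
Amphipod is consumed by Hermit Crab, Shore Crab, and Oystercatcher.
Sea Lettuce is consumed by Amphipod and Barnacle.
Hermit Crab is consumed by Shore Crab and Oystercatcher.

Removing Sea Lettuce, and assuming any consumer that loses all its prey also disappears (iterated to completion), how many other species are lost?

2

Remove Sea Lettuce.
Round 1: Amphipod (all prey gone) → extinct.
Round 2: Hermit Crab (all prey gone) → extinct.
No further losses. Total secondary extinctions: 2.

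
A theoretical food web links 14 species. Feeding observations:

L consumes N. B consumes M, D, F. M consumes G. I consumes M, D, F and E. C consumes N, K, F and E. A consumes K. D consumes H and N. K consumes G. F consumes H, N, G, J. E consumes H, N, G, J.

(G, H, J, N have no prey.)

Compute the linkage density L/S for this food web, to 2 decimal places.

L/S = 1.79

There are L = 25 links among S = 14 species.
L/S = 25/14 = 1.7857 ≈ 1.79.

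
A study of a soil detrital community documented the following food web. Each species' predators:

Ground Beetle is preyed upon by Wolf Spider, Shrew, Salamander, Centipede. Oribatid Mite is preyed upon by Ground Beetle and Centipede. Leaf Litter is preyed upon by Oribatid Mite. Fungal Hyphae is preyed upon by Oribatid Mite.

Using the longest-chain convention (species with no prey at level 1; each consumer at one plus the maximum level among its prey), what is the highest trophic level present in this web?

Basal resources (level 1): Fungal Hyphae, Leaf Litter.
Fungal Hyphae → Oribatid Mite → Ground Beetle → Centipede gives Centipede level 4.
No species has a prey at level 4, so no species reaches level 5.

4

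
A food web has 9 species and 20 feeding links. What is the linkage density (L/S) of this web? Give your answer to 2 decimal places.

L/S = 2.22

There are L = 20 links among S = 9 species.
L/S = 20/9 = 2.2222 ≈ 2.22.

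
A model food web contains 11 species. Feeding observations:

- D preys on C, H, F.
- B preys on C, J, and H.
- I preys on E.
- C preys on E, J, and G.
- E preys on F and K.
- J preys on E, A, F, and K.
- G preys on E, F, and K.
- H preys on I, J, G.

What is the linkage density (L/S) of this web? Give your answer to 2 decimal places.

There are L = 22 links among S = 11 species.
L/S = 22/11 = 2.0000 ≈ 2.00.

L/S = 2.00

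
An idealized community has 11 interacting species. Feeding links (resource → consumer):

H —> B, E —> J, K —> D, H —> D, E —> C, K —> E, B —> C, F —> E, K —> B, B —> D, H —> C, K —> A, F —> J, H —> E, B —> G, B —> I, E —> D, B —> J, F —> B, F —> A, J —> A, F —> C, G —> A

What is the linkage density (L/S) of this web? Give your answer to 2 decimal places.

L/S = 2.09

There are L = 23 links among S = 11 species.
L/S = 23/11 = 2.0909 ≈ 2.09.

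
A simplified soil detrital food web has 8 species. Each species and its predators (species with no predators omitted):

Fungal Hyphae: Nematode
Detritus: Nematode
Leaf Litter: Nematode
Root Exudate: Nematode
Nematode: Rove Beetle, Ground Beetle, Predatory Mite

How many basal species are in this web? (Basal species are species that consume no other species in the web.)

Basal species (no prey listed): Root Exudate, Detritus, Leaf Litter, Fungal Hyphae.
Count: 4.

4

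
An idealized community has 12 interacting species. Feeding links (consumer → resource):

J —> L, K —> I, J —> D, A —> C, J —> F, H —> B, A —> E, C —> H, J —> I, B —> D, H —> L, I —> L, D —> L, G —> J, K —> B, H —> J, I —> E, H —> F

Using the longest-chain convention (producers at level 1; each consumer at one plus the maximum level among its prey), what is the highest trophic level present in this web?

6

Producers (level 1): F, E, L.
L → D → J → H → C → A gives A level 6.
No species has a prey at level 6, so no species reaches level 7.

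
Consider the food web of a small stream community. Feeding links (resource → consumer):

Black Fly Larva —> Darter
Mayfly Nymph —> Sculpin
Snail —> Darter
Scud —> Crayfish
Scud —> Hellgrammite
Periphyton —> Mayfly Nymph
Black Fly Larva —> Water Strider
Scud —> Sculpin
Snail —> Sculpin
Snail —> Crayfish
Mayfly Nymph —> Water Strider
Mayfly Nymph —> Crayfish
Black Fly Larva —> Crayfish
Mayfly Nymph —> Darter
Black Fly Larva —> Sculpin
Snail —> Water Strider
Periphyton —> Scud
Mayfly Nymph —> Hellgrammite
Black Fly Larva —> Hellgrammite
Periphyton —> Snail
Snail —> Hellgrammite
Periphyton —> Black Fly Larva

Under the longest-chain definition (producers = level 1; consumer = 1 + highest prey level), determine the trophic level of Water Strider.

Periphyton is a producer → level 1.
Mayfly Nymph eats Periphyton → level 2.
Water Strider eats Mayfly Nymph (level 2); other prey at levels: Black Fly Larva 2, Snail 2 → level 3.

Trophic level 3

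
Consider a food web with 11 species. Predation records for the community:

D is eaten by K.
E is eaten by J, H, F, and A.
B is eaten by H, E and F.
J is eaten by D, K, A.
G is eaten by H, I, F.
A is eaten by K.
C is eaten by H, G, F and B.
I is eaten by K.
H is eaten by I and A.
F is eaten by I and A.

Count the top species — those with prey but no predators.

1

Top species (has prey, but nothing eats it): K.
Count: 1.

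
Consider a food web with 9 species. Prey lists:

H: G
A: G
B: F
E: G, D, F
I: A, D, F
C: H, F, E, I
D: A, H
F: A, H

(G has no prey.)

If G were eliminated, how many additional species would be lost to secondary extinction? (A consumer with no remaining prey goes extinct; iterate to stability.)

Remove G.
Round 1: A (all prey gone), H (all prey gone) → extinct.
Round 2: D (all prey gone), F (all prey gone) → extinct.
Round 3: E (all prey gone), I (all prey gone), B (all prey gone) → extinct.
Round 4: C (all prey gone) → extinct.
No further losses. Total secondary extinctions: 8.

8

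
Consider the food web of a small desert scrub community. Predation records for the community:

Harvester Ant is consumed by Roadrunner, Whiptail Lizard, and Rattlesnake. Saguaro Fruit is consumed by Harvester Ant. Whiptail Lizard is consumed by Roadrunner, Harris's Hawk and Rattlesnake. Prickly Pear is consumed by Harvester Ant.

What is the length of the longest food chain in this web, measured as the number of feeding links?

One longest chain: Prickly Pear → Harvester Ant → Whiptail Lizard → Roadrunner.
It has 4 species and 3 links.

3 links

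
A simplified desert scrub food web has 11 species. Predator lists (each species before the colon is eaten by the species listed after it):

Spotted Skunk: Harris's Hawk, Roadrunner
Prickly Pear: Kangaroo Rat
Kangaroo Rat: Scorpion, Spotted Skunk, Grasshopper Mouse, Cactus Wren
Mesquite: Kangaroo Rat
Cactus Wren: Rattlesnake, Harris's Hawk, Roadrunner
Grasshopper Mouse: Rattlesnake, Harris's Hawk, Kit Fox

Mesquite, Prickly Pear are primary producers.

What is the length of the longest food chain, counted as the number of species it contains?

4 species

One longest chain: Mesquite → Kangaroo Rat → Grasshopper Mouse → Rattlesnake.
It has 4 species and 3 links.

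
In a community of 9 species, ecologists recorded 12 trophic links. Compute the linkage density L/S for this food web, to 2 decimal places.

There are L = 12 links among S = 9 species.
L/S = 12/9 = 1.3333 ≈ 1.33.

L/S = 1.33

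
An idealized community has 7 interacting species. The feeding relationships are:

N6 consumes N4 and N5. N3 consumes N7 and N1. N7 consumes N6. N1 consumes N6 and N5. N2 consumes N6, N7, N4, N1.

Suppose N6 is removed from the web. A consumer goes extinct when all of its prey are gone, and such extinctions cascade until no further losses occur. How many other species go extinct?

Remove N6.
Round 1: N7 (all prey gone) → extinct.
No further losses. Total secondary extinctions: 1.

1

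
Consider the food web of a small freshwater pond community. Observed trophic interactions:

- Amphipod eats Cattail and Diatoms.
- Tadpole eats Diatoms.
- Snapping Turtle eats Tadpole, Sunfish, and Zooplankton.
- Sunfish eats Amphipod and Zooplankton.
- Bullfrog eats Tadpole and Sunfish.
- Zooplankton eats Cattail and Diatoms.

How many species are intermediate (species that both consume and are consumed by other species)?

Intermediate species (has both prey and predators): Zooplankton, Amphipod, Tadpole, Sunfish.
Count: 4.

4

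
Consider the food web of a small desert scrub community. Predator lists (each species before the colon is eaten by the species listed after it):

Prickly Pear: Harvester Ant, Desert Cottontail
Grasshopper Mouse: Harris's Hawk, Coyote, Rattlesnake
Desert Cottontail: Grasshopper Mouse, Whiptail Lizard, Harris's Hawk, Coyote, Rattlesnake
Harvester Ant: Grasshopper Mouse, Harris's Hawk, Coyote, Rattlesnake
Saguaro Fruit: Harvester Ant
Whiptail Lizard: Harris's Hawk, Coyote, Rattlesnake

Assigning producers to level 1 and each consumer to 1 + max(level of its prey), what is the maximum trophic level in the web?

4

Producers (level 1): Saguaro Fruit, Prickly Pear.
Saguaro Fruit → Harvester Ant → Grasshopper Mouse → Harris's Hawk gives Harris's Hawk level 4.
No species has a prey at level 4, so no species reaches level 5.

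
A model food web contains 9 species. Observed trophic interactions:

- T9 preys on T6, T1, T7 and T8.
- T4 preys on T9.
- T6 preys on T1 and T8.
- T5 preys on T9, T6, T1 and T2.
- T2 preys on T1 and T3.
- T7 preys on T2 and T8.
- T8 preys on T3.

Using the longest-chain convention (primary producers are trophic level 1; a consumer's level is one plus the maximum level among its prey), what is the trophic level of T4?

Trophic level 5

T3 is a producer → level 1.
T2 eats T3 (level 1); other prey at levels: T1 1 → level 2.
T7 eats T2 (level 2); other prey at levels: T8 2 → level 3.
T9 eats T7 (level 3); other prey at levels: T1 1, T8 2, T6 3 → level 4.
T4 eats T9 → level 5.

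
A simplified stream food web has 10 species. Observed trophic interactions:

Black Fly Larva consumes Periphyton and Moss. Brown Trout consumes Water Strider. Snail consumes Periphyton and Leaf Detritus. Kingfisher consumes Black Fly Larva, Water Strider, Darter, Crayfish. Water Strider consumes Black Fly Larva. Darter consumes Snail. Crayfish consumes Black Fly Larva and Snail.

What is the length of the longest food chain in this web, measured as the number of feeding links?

3 links

One longest chain: Leaf Detritus → Snail → Crayfish → Kingfisher.
It has 4 species and 3 links.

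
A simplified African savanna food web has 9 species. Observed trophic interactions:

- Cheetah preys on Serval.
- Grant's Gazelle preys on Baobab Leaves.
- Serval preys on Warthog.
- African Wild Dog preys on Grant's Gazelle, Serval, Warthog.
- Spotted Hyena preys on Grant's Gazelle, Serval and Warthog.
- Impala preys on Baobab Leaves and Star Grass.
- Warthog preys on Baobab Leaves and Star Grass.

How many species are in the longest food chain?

4 species

One longest chain: Star Grass → Warthog → Serval → African Wild Dog.
It has 4 species and 3 links.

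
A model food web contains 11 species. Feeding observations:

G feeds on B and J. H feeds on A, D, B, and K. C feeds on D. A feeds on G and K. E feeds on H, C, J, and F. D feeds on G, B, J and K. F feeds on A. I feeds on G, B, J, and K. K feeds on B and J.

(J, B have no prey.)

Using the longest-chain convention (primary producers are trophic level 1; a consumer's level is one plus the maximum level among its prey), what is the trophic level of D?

J is a producer → level 1.
G eats J (level 1); other prey at levels: B 1 → level 2.
D eats G (level 2); other prey at levels: J 1, B 1, K 2 → level 3.

Trophic level 3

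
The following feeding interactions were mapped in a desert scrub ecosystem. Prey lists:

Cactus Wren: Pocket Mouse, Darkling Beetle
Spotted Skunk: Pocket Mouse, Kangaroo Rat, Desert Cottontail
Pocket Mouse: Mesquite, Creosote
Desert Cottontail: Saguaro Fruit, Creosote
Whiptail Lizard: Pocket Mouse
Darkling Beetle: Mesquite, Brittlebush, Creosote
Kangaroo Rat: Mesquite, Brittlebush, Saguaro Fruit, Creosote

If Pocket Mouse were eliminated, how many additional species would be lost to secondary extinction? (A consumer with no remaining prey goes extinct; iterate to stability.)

1

Remove Pocket Mouse.
Round 1: Whiptail Lizard (all prey gone) → extinct.
No further losses. Total secondary extinctions: 1.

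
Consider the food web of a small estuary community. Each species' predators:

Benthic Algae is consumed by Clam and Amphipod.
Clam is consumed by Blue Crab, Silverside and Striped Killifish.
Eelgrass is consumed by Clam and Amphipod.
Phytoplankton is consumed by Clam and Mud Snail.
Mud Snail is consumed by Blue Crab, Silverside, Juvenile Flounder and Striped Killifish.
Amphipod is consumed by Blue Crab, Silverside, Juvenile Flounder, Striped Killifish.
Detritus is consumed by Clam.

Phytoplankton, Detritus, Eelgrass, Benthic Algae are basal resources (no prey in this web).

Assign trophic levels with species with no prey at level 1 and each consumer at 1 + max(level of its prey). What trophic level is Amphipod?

Eelgrass has no prey (basal) → level 1.
Amphipod eats Eelgrass (level 1); other prey at levels: Benthic Algae 1 → level 2.

Trophic level 2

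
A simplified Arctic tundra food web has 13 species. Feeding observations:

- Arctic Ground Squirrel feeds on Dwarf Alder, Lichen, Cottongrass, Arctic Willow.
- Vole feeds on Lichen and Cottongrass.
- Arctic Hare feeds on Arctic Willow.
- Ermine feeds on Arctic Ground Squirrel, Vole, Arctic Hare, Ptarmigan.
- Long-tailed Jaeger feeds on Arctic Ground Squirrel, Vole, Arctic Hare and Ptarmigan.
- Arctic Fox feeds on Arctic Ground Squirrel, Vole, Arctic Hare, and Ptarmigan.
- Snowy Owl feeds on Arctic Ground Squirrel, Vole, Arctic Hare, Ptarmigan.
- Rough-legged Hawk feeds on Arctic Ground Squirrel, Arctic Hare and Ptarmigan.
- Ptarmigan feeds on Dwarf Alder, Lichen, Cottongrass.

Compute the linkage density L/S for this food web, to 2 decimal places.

There are L = 29 links among S = 13 species.
L/S = 29/13 = 2.2308 ≈ 2.23.

L/S = 2.23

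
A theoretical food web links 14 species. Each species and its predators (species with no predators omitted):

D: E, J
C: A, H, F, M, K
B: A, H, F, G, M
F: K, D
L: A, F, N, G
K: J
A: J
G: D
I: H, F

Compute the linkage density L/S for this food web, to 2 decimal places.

L/S = 1.64

There are L = 23 links among S = 14 species.
L/S = 23/14 = 1.6429 ≈ 1.64.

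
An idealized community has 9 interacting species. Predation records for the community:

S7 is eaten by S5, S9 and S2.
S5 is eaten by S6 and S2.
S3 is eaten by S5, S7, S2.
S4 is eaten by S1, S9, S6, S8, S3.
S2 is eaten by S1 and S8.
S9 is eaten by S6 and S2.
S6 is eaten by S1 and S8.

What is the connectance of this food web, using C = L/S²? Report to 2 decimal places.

The web has S = 9 species and L = 19 feeding links.
C = L / S² = 19 / 81 = 0.2346 ≈ 0.23.

C = 0.23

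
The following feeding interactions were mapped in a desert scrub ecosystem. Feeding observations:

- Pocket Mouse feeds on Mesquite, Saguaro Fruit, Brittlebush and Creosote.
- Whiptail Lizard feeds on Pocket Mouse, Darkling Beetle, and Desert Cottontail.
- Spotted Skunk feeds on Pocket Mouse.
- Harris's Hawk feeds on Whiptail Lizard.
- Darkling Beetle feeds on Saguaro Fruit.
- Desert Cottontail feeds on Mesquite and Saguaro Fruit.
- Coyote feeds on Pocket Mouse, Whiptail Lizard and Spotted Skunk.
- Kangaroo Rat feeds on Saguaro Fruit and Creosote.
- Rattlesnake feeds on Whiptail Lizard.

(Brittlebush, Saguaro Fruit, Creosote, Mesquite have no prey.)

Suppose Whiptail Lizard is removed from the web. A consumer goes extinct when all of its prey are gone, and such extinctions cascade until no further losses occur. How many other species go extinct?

2

Remove Whiptail Lizard.
Round 1: Harris's Hawk (all prey gone), Rattlesnake (all prey gone) → extinct.
No further losses. Total secondary extinctions: 2.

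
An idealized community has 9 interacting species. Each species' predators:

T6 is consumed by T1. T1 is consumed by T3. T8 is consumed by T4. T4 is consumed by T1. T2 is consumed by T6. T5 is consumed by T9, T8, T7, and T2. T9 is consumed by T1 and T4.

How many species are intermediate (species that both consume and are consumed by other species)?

6

Intermediate species (has both prey and predators): T2, T9, T8, T4, T6, T1.
Count: 6.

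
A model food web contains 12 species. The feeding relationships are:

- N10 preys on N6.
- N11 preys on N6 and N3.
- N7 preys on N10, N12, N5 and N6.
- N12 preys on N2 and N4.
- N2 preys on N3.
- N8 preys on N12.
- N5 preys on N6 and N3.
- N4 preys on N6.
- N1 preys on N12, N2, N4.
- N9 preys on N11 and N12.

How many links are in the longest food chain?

3 links

One longest chain: N3 → N2 → N12 → N8.
It has 4 species and 3 links.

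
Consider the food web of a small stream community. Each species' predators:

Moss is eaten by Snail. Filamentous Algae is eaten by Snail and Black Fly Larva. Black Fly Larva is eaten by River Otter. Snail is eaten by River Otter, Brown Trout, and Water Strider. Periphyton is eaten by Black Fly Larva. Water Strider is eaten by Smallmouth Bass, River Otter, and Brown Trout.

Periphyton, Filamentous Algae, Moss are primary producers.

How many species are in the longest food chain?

4 species

One longest chain: Filamentous Algae → Snail → Water Strider → Brown Trout.
It has 4 species and 3 links.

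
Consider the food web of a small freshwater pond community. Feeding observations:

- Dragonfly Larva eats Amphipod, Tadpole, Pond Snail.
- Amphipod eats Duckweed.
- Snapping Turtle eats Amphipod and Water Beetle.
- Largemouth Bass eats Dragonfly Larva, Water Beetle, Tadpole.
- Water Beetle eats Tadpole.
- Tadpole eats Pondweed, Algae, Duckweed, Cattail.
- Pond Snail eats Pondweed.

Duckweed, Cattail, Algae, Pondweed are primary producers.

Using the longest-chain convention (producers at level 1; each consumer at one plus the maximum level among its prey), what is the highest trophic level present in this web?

Producers (level 1): Duckweed, Cattail, Algae, Pondweed.
Duckweed → Amphipod → Dragonfly Larva → Largemouth Bass gives Largemouth Bass level 4.
No species has a prey at level 4, so no species reaches level 5.

4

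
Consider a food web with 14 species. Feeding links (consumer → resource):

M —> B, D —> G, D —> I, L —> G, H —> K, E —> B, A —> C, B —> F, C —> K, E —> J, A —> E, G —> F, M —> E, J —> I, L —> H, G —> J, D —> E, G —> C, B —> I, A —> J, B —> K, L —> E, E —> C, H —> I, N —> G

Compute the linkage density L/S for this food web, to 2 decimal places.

There are L = 25 links among S = 14 species.
L/S = 25/14 = 1.7857 ≈ 1.79.

L/S = 1.79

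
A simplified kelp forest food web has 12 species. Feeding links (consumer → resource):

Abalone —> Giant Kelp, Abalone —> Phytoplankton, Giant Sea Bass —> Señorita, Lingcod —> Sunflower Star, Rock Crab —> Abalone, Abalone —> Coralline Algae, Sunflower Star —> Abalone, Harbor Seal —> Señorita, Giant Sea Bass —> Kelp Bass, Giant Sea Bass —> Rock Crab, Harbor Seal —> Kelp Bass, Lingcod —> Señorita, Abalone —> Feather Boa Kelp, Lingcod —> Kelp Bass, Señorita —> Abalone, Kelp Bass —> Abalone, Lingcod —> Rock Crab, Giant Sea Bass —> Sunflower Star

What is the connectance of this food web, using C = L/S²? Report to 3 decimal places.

The web has S = 12 species and L = 18 feeding links.
C = L / S² = 18 / 144 = 0.1250 ≈ 0.125.

C = 0.125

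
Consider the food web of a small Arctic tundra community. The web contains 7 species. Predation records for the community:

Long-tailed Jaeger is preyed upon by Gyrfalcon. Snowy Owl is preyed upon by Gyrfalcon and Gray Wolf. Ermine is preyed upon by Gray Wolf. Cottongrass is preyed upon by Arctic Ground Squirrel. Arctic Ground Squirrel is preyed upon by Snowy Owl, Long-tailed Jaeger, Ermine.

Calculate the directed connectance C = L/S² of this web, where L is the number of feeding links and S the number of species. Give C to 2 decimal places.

C = 0.16

The web has S = 7 species and L = 8 feeding links.
C = L / S² = 8 / 49 = 0.1633 ≈ 0.16.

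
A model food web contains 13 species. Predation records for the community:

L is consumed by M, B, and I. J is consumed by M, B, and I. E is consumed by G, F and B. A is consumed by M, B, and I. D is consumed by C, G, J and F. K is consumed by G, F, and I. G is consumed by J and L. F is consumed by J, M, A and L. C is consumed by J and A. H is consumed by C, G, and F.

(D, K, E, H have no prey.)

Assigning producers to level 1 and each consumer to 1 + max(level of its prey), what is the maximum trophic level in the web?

4

Producers (level 1): D, K, E, H.
D → F → J → B gives B level 4.
No species has a prey at level 4, so no species reaches level 5.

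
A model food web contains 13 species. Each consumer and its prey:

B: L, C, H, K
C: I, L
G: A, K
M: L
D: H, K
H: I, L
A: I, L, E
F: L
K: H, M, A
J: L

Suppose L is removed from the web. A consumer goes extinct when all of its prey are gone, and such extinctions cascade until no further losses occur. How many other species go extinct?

3

Remove L.
Round 1: J (all prey gone), M (all prey gone), F (all prey gone) → extinct.
No further losses. Total secondary extinctions: 3.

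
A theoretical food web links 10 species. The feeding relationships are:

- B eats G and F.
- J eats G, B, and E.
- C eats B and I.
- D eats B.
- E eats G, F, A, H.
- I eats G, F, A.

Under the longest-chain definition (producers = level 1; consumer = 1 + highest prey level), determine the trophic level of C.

F is a producer → level 1.
B eats F (level 1); other prey at levels: G 1 → level 2.
C eats B (level 2); other prey at levels: I 2 → level 3.

Trophic level 3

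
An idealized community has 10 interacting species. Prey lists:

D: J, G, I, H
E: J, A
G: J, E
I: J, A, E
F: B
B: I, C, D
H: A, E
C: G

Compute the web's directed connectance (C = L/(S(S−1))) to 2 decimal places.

C = 0.20

The web has S = 10 species and L = 18 feeding links.
C = L / (S(S−1)) = 18 / 90 = 0.2000 ≈ 0.20.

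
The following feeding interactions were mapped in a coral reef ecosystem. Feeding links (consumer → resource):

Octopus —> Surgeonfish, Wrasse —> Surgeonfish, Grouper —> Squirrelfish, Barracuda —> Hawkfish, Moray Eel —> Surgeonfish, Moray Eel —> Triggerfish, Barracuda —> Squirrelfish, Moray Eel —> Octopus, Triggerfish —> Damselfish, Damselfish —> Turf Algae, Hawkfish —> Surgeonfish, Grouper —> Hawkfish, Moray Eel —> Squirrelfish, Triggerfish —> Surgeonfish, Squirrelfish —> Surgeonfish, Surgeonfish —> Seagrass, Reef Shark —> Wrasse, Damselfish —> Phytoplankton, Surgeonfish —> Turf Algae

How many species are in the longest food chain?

4 species

One longest chain: Seagrass → Surgeonfish → Wrasse → Reef Shark.
It has 4 species and 3 links.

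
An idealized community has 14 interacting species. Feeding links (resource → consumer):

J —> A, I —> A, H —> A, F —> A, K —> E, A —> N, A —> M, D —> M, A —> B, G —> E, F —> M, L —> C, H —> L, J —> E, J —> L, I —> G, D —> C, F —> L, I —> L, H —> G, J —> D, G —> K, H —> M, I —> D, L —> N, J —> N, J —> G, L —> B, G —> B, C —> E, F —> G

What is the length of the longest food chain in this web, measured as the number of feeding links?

3 links

One longest chain: J → D → C → E.
It has 4 species and 3 links.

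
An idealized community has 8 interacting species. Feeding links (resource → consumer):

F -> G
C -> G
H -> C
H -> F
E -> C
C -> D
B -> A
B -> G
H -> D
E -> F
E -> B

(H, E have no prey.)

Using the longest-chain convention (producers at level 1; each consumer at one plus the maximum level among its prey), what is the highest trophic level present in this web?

Producers (level 1): H, E.
H → C → D gives D level 3.
No species has a prey at level 3, so no species reaches level 4.

3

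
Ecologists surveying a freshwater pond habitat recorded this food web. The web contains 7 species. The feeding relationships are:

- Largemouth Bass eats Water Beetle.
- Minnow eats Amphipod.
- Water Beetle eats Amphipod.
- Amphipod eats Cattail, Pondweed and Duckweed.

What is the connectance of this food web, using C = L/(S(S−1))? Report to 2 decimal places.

C = 0.14

The web has S = 7 species and L = 6 feeding links.
C = L / (S(S−1)) = 6 / 42 = 0.1429 ≈ 0.14.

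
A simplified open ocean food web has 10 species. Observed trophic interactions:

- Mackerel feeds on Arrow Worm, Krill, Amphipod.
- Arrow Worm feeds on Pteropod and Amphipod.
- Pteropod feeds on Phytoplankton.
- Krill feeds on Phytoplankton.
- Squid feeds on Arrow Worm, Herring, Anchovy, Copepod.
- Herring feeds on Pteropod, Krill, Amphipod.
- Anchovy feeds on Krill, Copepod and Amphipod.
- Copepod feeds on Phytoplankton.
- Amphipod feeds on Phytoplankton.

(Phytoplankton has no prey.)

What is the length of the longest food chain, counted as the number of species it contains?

One longest chain: Phytoplankton → Pteropod → Herring → Squid.
It has 4 species and 3 links.

4 species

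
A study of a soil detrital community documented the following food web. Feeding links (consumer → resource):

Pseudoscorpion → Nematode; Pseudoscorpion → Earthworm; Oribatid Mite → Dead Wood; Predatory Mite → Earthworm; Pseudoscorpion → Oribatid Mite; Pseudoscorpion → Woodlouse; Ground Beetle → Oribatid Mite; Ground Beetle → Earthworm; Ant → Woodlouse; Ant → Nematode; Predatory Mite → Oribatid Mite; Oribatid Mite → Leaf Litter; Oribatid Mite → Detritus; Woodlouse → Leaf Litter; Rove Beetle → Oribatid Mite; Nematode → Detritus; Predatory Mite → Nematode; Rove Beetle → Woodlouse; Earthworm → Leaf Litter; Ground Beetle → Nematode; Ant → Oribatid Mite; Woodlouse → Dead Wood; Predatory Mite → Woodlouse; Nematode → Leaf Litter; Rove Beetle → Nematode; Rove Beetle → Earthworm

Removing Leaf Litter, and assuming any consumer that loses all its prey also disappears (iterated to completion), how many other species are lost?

Remove Leaf Litter.
Round 1: Earthworm (all prey gone) → extinct.
No further losses. Total secondary extinctions: 1.

1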